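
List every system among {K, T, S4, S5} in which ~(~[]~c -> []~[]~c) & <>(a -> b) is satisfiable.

K, T, S4

S5-tableau for the formula:
1. ~(~[]~c -> []~[]~c) & <>(a -> b), w0
2. ~(~[]~c -> []~[]~c), w0
3. <>(a -> b), w0
4. ~[]~c, w0
5. ~[]~[]~c, w0
6. a -> b, w1
7. b, w1
8. c, w2
9. []~c, w3
10. ~c, w0
11. ~c, w1
12. ~c, w2
Accessibility: w0Rw0, w0Rw1, w0Rw2, w0Rw3, w1Rw0, w1Rw1, w1Rw2, w1Rw3, w2Rw0, w2Rw1, w2Rw2, w2Rw3, w3Rw0, w3Rw1, w3Rw2, w3Rw3
Branch closes: c and ~c both at w2.
Every branch closes (one shown): unsatisfiable in S5.
S4-tableau for the formula:
1. ~(~[]~c -> []~[]~c) & <>(a -> b), w0
2. ~(~[]~c -> []~[]~c), w0
3. <>(a -> b), w0
4. ~[]~c, w0
5. ~[]~[]~c, w0
6. a -> b, w1
7. b, w1
8. c, w2
9. []~c, w3
10. ~c, w3
Accessibility: w0Rw0, w0Rw1, w0Rw2, w0Rw3, w1Rw1, w2Rw2, w3Rw3
Complete open branch: satisfiable in S4, hence also in K, T (this S4-model is also a K-model and a T-model).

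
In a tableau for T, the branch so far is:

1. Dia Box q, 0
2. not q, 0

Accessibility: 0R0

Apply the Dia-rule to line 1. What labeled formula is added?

a fresh world 1 with 0R1, and Box q at 1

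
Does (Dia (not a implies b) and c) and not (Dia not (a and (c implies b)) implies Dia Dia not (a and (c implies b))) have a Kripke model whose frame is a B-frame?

1. (Dia (not a implies b) and c) and not (Dia not (a and (c implies b)) implies Dia Dia not (a and (c implies b))), 0
2. Dia (not a implies b) and c, 0
3. not (Dia not (a and (c implies b)) implies Dia Dia not (a and (c implies b))), 0
4. Dia (not a implies b), 0
5. c, 0
6. Dia not (a and (c implies b)), 0
7. not Dia Dia not (a and (c implies b)), 0
8. not Dia not (a and (c implies b)), 0
9. a and (c implies b), 0
10. a, 0
11. c implies b, 0
12. b, 0
13. not a implies b, 1
14. not Dia not (a and (c implies b)), 1
15. a and (c implies b), 1
16. a, 1
17. c implies b, 1
18. b, 1
19. not (a and (c implies b)), 2
20. not Dia not (a and (c implies b)), 2
21. a and (c implies b), 2
22. a, 2
23. c implies b, 2
24. not (c implies b), 2
25. c, 2
26. not b, 2
27. b, 2
Accessibility: 0R0, 0R1, 0R2, 1R0, 1R1, 2R0, 2R2
Branch closes: b and not b both at 2.
(One branch shown.) All branches close.

Unsatisfiable (every branch closes)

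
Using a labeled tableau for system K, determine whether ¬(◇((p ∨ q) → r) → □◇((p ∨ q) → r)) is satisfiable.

Satisfiable

1. ¬(◇((p ∨ q) → r) → □◇((p ∨ q) → r)), w0
2. ◇((p ∨ q) → r), w0
3. ¬□◇((p ∨ q) → r), w0
4. (p ∨ q) → r, w1
5. r, w1
6. ¬◇((p ∨ q) → r), w2
Accessibility: w0Rw1, w0Rw2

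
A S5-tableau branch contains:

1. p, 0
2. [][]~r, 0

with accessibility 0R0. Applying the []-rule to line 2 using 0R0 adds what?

[]~r, 0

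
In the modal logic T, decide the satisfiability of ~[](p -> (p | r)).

Unsatisfiable

1. ~[](p -> (p | r)), 0
2. ~(p -> (p | r)), 1   [~[]-rule on 1: fresh world 1, 0R1]
3. p, 1   [~->-rule on 2]
4. ~(p | r), 1   [~->-rule on 2]
5. ~p, 1   [~|-rule on 4]
6. ~r, 1   [~|-rule on 4]
Accessibility: 0R0, 0R1, 1R1
Branch closes: p and ~p both at 1.
Every branch closes; the branch above is one of them.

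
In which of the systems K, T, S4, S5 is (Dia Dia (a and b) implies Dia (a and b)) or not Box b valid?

S4, S5

T-tableau for the negation not ((Dia Dia (a and b) implies Dia (a and b)) or not Box b):
1. not ((Dia Dia (a and b) implies Dia (a and b)) or not Box b), 0
2. not (Dia Dia (a and b) implies Dia (a and b)), 0
3. Box b, 0
4. Dia Dia (a and b), 0
5. not Dia (a and b), 0
6. b, 0
7. not (a and b), 0
8. not a, 0
9. Dia (a and b), 1
10. b, 1
11. not (a and b), 1
12. not a, 1
13. a and b, 2
14. a, 2
15. b, 2
Accessibility: 0R0, 0R1, 1R1, 1R2, 2R2
Complete open branch: countermodel on a T-frame, so not valid in T, nor in K (the same frame is also a K-frame).
S4-tableau for the negation not ((Dia Dia (a and b) implies Dia (a and b)) or not Box b):
1. not ((Dia Dia (a and b) implies Dia (a and b)) or not Box b), 0
2. not (Dia Dia (a and b) implies Dia (a and b)), 0
3. Box b, 0
4. Dia Dia (a and b), 0
5. not Dia (a and b), 0
6. b, 0
7. not (a and b), 0
8. not a, 0
9. Dia (a and b), 1
10. b, 1
11. not (a and b), 1
12. not a, 1
13. a and b, 2
14. a, 2
15. b, 2
16. not (a and b), 2
17. not b, 2
Accessibility: 0R0, 0R1, 0R2, 1R1, 1R2, 2R2
Branch closes: b and not b both at 2.
Every branch closes (one shown): valid in S4, hence also in S5 (every theorem of S4 is a theorem of S5).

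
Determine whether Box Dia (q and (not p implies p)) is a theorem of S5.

Invalid (countermodel exists)

Tableau for the negation not Box Dia (q and (not p implies p)):
1. not Box Dia (q and (not p implies p)), u
2. not Dia (q and (not p implies p)), v   [neg-Box-rule on 1: fresh world v, uRv]
3. not (q and (not p implies p)), u   [neg-Dia-rule on 2 via vRu]
4. not (q and (not p implies p)), v   [neg-Dia-rule on 2 via vRv]
5. not (not p implies p), u   [neg-and-rule on 3 (branches; this branch)]
6. not p, u   [neg-implies-rule on 5]
7. not (not p implies p), v   [neg-and-rule on 4 (branches; this branch)]
8. not p, v   [neg-implies-rule on 7]
Accessibility: uRu, uRv, vRu, vRv
The negation has an open branch (countermodel exists).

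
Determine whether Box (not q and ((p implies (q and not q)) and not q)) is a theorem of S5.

Invalid (countermodel exists)

Tableau for the negation not Box (not q and ((p implies (q and not q)) and not q)):
1. not Box (not q and ((p implies (q and not q)) and not q)), u
2. not (not q and ((p implies (q and not q)) and not q)), v
3. not ((p implies (q and not q)) and not q), v
4. q, v
Accessibility: uRu, uRv, vRu, vRv
The negation has an open branch (countermodel exists).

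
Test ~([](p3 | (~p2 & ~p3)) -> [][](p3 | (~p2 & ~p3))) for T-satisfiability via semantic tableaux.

1. ~([](p3 | (~p2 & ~p3)) -> [][](p3 | (~p2 & ~p3))), u
2. [](p3 | (~p2 & ~p3)), u
3. ~[][](p3 | (~p2 & ~p3)), u
4. p3 | (~p2 & ~p3), u
5. ~p2 & ~p3, u
6. ~p2, u
7. ~p3, u
8. ~[](p3 | (~p2 & ~p3)), v
9. p3 | (~p2 & ~p3), v
10. ~p2 & ~p3, v
11. ~p2, v
12. ~p3, v
13. ~(p3 | (~p2 & ~p3)), w
14. ~p3, w
15. ~(~p2 & ~p3), w
16. p2, w
Accessibility: uRu, uRv, vRv, vRw, wRw

Satisfiable (open branch found)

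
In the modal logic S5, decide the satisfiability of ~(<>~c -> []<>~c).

Unsatisfiable

1. ~(<>~c -> []<>~c), w0
2. <>~c, w0
3. ~[]<>~c, w0
4. ~c, w1
5. ~<>~c, w2
6. c, w0
7. c, w1
Accessibility: w0Rw0, w0Rw1, w0Rw2, w1Rw0, w1Rw1, w1Rw2, w2Rw0, w2Rw1, w2Rw2
Branch closes: c and ~c both at w1.
(One branch shown.) All branches close.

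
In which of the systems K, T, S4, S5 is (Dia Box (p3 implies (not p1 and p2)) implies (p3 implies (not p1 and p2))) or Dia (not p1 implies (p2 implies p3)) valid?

T, S4, S5

T-tableau for the negation not ((Dia Box (p3 implies (not p1 and p2)) implies (p3 implies (not p1 and p2))) or Dia (not p1 implies (p2 implies p3))):
1. not ((Dia Box (p3 implies (not p1 and p2)) implies (p3 implies (not p1 and p2))) or Dia (not p1 implies (p2 implies p3))), 0
2. not (Dia Box (p3 implies (not p1 and p2)) implies (p3 implies (not p1 and p2))), 0
3. not Dia (not p1 implies (p2 implies p3)), 0
4. Dia Box (p3 implies (not p1 and p2)), 0
5. not (p3 implies (not p1 and p2)), 0
6. p3, 0
7. not (not p1 and p2), 0
8. not (not p1 implies (p2 implies p3)), 0
9. not p1, 0
10. not (p2 implies p3), 0
11. p2, 0
12. not p3, 0
Accessibility: 0R0
Branch closes: p3 and not p3 both at 0.
Every branch closes (one shown): valid in T, hence also in S4, S5 (every theorem of T is a theorem of S4 and S5).
K-tableau for the negation not ((Dia Box (p3 implies (not p1 and p2)) implies (p3 implies (not p1 and p2))) or Dia (not p1 implies (p2 implies p3))):
1. not ((Dia Box (p3 implies (not p1 and p2)) implies (p3 implies (not p1 and p2))) or Dia (not p1 implies (p2 implies p3))), 0
2. not (Dia Box (p3 implies (not p1 and p2)) implies (p3 implies (not p1 and p2))), 0
3. not Dia (not p1 implies (p2 implies p3)), 0
4. Dia Box (p3 implies (not p1 and p2)), 0
5. not (p3 implies (not p1 and p2)), 0
6. p3, 0
7. not (not p1 and p2), 0
8. not p2, 0
9. Box (p3 implies (not p1 and p2)), 1
10. not (not p1 implies (p2 implies p3)), 1
11. not p1, 1
12. not (p2 implies p3), 1
13. p2, 1
14. not p3, 1
Accessibility: 0R1
Complete open branch: countermodel on a K-frame, so not valid in K.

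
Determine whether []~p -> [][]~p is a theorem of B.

Not valid

Tableau for the negation ~([]~p -> [][]~p):
1. ~([]~p -> [][]~p), w0
2. []~p, w0   [~->-rule on 1]
3. ~[][]~p, w0   [~->-rule on 1]
4. ~p, w0   [[]-rule on 2 via w0Rw0]
5. ~[]~p, w1   [~[]-rule on 3: fresh world w1, w0Rw1]
6. ~p, w1   [[]-rule on 2 via w0Rw1]
7. p, w2   [~[]-rule on 5: fresh world w2, w1Rw2]
Accessibility: w0Rw0, w0Rw1, w1Rw0, w1Rw1, w1Rw2, w2Rw1, w2Rw2
The negation has an open branch (countermodel exists).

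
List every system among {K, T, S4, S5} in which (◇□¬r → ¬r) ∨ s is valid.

S5

S4-tableau for the negation ¬((◇□¬r → ¬r) ∨ s):
1. ¬((◇□¬r → ¬r) ∨ s), 0
2. ¬(◇□¬r → ¬r), 0
3. ¬s, 0
4. ◇□¬r, 0
5. r, 0
6. □¬r, 1
7. ¬r, 1
Accessibility: 0R0, 0R1, 1R1
Complete open branch: countermodel on an S4-frame, so not valid in S4, nor in K, T (the same frame is also a K-frame and a T-frame).
S5-tableau for the negation ¬((◇□¬r → ¬r) ∨ s):
1. ¬((◇□¬r → ¬r) ∨ s), 0
2. ¬(◇□¬r → ¬r), 0
3. ¬s, 0
4. ◇□¬r, 0
5. r, 0
6. □¬r, 1
7. ¬r, 0
Accessibility: 0R0, 0R1, 1R0, 1R1
Branch closes: r and ¬r both at 0.
Every branch closes (one shown): valid in S5.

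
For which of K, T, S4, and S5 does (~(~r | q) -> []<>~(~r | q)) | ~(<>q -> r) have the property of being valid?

S5

S5-tableau for the negation ~((~(~r | q) -> []<>~(~r | q)) | ~(<>q -> r)):
1. ~((~(~r | q) -> []<>~(~r | q)) | ~(<>q -> r)), u
2. ~(~(~r | q) -> []<>~(~r | q)), u
3. <>q -> r, u
4. ~(~r | q), u
5. ~[]<>~(~r | q), u
6. r, u
7. ~q, u
8. ~<>q, u
9. ~<>~(~r | q), v
10. ~q, v
11. ~r | q, u
12. ~r | q, v
13. q, u
Accessibility: uRu, uRv, vRu, vRv
Branch closes: q and ~q both at u.
Every branch closes (one shown): valid in S5.
S4-tableau for the negation ~((~(~r | q) -> []<>~(~r | q)) | ~(<>q -> r)):
1. ~((~(~r | q) -> []<>~(~r | q)) | ~(<>q -> r)), u
2. ~(~(~r | q) -> []<>~(~r | q)), u
3. <>q -> r, u
4. ~(~r | q), u
5. ~[]<>~(~r | q), u
6. r, u
7. ~q, u
8. ~<>~(~r | q), v
9. ~r | q, v
10. q, v
Accessibility: uRu, uRv, vRv
Complete open branch: countermodel on an S4-frame, so not valid in S4, nor in K, T (the same frame is also a K-frame and a T-frame).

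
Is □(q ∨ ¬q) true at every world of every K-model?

Yes, valid

Tableau for the negation ¬□(q ∨ ¬q):
1. ¬□(q ∨ ¬q), 0
2. ¬(q ∨ ¬q), 1
3. ¬q, 1
4. q, 1
Accessibility: 0R1
Branch closes: q and ¬q both at 1.
All branches of the negation close; one closing branch shown above.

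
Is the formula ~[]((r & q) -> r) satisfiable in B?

1. ~[]((r & q) -> r), 0
2. ~((r & q) -> r), 1   [~[]-rule on 1: fresh world 1, 0R1]
3. r & q, 1   [~->-rule on 2]
4. ~r, 1   [~->-rule on 2]
5. r, 1   [&-rule on 3]
6. q, 1   [&-rule on 3]
Accessibility: 0R0, 0R1, 1R0, 1R1
Branch closes: r and ~r both at 1.
Every branch closes; the branch above is one of them.

No, unsatisfiable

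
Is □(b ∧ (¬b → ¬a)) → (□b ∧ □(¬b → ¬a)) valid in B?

Tableau for the negation ¬(□(b ∧ (¬b → ¬a)) → (□b ∧ □(¬b → ¬a))):
1. ¬(□(b ∧ (¬b → ¬a)) → (□b ∧ □(¬b → ¬a))), u
2. □(b ∧ (¬b → ¬a)), u   [¬→-rule on 1]
3. ¬(□b ∧ □(¬b → ¬a)), u   [¬→-rule on 1]
4. b ∧ (¬b → ¬a), u   [□-rule on 2 via uRu]
5. b, u   [∧-rule on 4]
6. ¬b → ¬a, u   [∧-rule on 4]
7. ¬□(¬b → ¬a), u   [¬∧-rule on 3 (branches; this branch)]
8. ¬a, u   [→-rule on 6 (branches; this branch)]
9. ¬(¬b → ¬a), v   [¬□-rule on 7: fresh world v, uRv]
10. ¬b, v   [¬→-rule on 9]
11. a, v   [¬→-rule on 9]
12. b ∧ (¬b → ¬a), v   [□-rule on 2 via uRv]
13. b, v   [∧-rule on 12]
14. ¬b → ¬a, v   [∧-rule on 12]
Accessibility: uRu, uRv, vRu, vRv
Branch closes: b and ¬b both at v.
All branches of the negation close; one closing branch shown above.

Valid in B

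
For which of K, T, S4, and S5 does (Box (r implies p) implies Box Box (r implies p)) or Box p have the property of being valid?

S4-tableau for the negation not ((Box (r implies p) implies Box Box (r implies p)) or Box p):
1. not ((Box (r implies p) implies Box Box (r implies p)) or Box p), u
2. not (Box (r implies p) implies Box Box (r implies p)), u
3. not Box p, u
4. Box (r implies p), u
5. not Box Box (r implies p), u
6. r implies p, u
7. p, u
8. not p, v
9. r implies p, v
10. not r, v
11. not Box (r implies p), w
12. r implies p, w
13. p, w
14. not (r implies p), x
15. r, x
16. not p, x
17. r implies p, x
18. p, x
Accessibility: uRu, uRv, uRw, uRx, vRv, wRw, wRx, xRx
Branch closes: p and not p both at x.
Every branch closes (one shown): valid in S4, hence also in S5 (every theorem of S4 is a theorem of S5).
T-tableau for the negation not ((Box (r implies p) implies Box Box (r implies p)) or Box p):
1. not ((Box (r implies p) implies Box Box (r implies p)) or Box p), u
2. not (Box (r implies p) implies Box Box (r implies p)), u
3. not Box p, u
4. Box (r implies p), u
5. not Box Box (r implies p), u
6. r implies p, u
7. p, u
8. not p, v
9. r implies p, v
10. not r, v
11. not Box (r implies p), w
12. r implies p, w
13. p, w
14. not (r implies p), x
15. r, x
16. not p, x
Accessibility: uRu, uRv, uRw, vRv, wRw, wRx, xRx
Complete open branch: countermodel on a T-frame, so not valid in T, nor in K (the same frame is also a K-frame).

S4, S5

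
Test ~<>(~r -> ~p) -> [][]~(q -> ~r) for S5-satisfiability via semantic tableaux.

Satisfiable

1. ~<>(~r -> ~p) -> [][]~(q -> ~r), 0
2. [][]~(q -> ~r), 0
3. []~(q -> ~r), 0
4. ~(q -> ~r), 0
5. q, 0
6. r, 0
Accessibility: 0R0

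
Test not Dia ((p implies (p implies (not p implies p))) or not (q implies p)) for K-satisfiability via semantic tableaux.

Yes, satisfiable

1. not Dia ((p implies (p implies (not p implies p))) or not (q implies p)), w0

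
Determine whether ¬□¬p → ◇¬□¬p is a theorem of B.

Yes, valid

Tableau for the negation ¬(¬□¬p → ◇¬□¬p):
1. ¬(¬□¬p → ◇¬□¬p), w0
2. ¬□¬p, w0
3. ¬◇¬□¬p, w0
4. □¬p, w0
5. ¬p, w0
6. p, w1
7. □¬p, w1
8. ¬p, w1
Accessibility: w0Rw0, w0Rw1, w1Rw0, w1Rw1
Branch closes: p and ¬p both at w1.
Every branch of the negation's tableau closes; the branch above is one of them.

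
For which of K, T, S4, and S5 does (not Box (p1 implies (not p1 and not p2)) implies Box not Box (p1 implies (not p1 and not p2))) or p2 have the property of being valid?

S5

S5-tableau for the negation not ((not Box (p1 implies (not p1 and not p2)) implies Box not Box (p1 implies (not p1 and not p2))) or p2):
1. not ((not Box (p1 implies (not p1 and not p2)) implies Box not Box (p1 implies (not p1 and not p2))) or p2), u
2. not (not Box (p1 implies (not p1 and not p2)) implies Box not Box (p1 implies (not p1 and not p2))), u
3. not p2, u
4. not Box (p1 implies (not p1 and not p2)), u
5. not Box not Box (p1 implies (not p1 and not p2)), u
6. not (p1 implies (not p1 and not p2)), v
7. p1, v
8. not (not p1 and not p2), v
9. p2, v
10. Box (p1 implies (not p1 and not p2)), w
11. p1 implies (not p1 and not p2), u
12. p1 implies (not p1 and not p2), v
13. p1 implies (not p1 and not p2), w
14. not p1 and not p2, u
15. not p1, u
16. not p1 and not p2, v
17. not p1, v
18. not p2, v
Accessibility: uRu, uRv, uRw, vRu, vRv, vRw, wRu, wRv, wRw
Branch closes: p1 and not p1 both at v.
Every branch closes (one shown): valid in S5.
S4-tableau for the negation not ((not Box (p1 implies (not p1 and not p2)) implies Box not Box (p1 implies (not p1 and not p2))) or p2):
1. not ((not Box (p1 implies (not p1 and not p2)) implies Box not Box (p1 implies (not p1 and not p2))) or p2), u
2. not (not Box (p1 implies (not p1 and not p2)) implies Box not Box (p1 implies (not p1 and not p2))), u
3. not p2, u
4. not Box (p1 implies (not p1 and not p2)), u
5. not Box not Box (p1 implies (not p1 and not p2)), u
6. not (p1 implies (not p1 and not p2)), v
7. p1, v
8. not (not p1 and not p2), v
9. p2, v
10. Box (p1 implies (not p1 and not p2)), w
11. p1 implies (not p1 and not p2), w
12. not p1 and not p2, w
13. not p1, w
14. not p2, w
Accessibility: uRu, uRv, uRw, vRv, wRw
Complete open branch: countermodel on an S4-frame, so not valid in S4, nor in K, T (the same frame is also a K-frame and a T-frame).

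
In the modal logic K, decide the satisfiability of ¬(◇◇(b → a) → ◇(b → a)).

1. ¬(◇◇(b → a) → ◇(b → a)), w0
2. ◇◇(b → a), w0   [¬→-rule on 1]
3. ¬◇(b → a), w0   [¬→-rule on 1]
4. ◇(b → a), w1   [◇-rule on 2: fresh world w1, w0Rw1]
5. ¬(b → a), w1   [¬◇-rule on 3 via w0Rw1]
6. b, w1   [¬→-rule on 5]
7. ¬a, w1   [¬→-rule on 5]
8. b → a, w2   [◇-rule on 4: fresh world w2, w1Rw2]
9. a, w2   [→-rule on 8 (branches; this branch)]
Accessibility: w0Rw1, w1Rw2

Satisfiable (open branch found)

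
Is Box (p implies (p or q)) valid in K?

Valid

Tableau for the negation not Box (p implies (p or q)):
1. not Box (p implies (p or q)), u
2. not (p implies (p or q)), v
3. p, v
4. not (p or q), v
5. not p, v
6. not q, v
Accessibility: uRv
Branch closes: p and not p both at v.
All branches of the negation close; one closing branch shown above.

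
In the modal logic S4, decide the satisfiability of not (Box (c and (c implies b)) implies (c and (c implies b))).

Unsatisfiable

1. not (Box (c and (c implies b)) implies (c and (c implies b))), u
2. Box (c and (c implies b)), u
3. not (c and (c implies b)), u
4. c and (c implies b), u
5. c, u
6. c implies b, u
7. not (c implies b), u
8. not b, u
9. b, u
Accessibility: uRu
Branch closes: b and not b both at u.
(One branch shown.) All branches close.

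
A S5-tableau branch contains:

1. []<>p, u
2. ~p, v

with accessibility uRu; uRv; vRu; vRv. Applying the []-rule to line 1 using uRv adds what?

<>p, v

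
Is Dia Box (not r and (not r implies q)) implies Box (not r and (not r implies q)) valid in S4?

No, not valid

Tableau for the negation not (Dia Box (not r and (not r implies q)) implies Box (not r and (not r implies q))):
1. not (Dia Box (not r and (not r implies q)) implies Box (not r and (not r implies q))), 0
2. Dia Box (not r and (not r implies q)), 0   [neg-implies-rule on 1]
3. not Box (not r and (not r implies q)), 0   [neg-implies-rule on 1]
4. Box (not r and (not r implies q)), 1   [Dia-rule on 2: fresh world 1, 0R1]
5. not r and (not r implies q), 1   [Box-rule on 4 via 1R1]
6. not r, 1   [and-rule on 5]
7. not r implies q, 1   [and-rule on 5]
8. q, 1   [implies-rule on 7 (branches; this branch)]
9. not (not r and (not r implies q)), 2   [neg-Box-rule on 3: fresh world 2, 0R2]
10. not (not r implies q), 2   [neg-and-rule on 9 (branches; this branch)]
11. not r, 2   [neg-implies-rule on 10]
12. not q, 2   [neg-implies-rule on 10]
Accessibility: 0R0, 0R1, 0R2, 1R1, 2R2
The negation has an open branch (countermodel exists).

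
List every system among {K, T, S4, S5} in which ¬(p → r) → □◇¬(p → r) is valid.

S5

S4-tableau for the negation ¬(¬(p → r) → □◇¬(p → r)):
1. ¬(¬(p → r) → □◇¬(p → r)), u
2. ¬(p → r), u
3. ¬□◇¬(p → r), u
4. p, u
5. ¬r, u
6. ¬◇¬(p → r), v
7. p → r, v
8. r, v
Accessibility: uRu, uRv, vRv
Complete open branch: countermodel on an S4-frame, so not valid in S4, nor in K, T (the same frame is also a K-frame and a T-frame).
S5-tableau for the negation ¬(¬(p → r) → □◇¬(p → r)):
1. ¬(¬(p → r) → □◇¬(p → r)), u
2. ¬(p → r), u
3. ¬□◇¬(p → r), u
4. p, u
5. ¬r, u
6. ¬◇¬(p → r), v
7. p → r, u
8. p → r, v
9. r, u
Accessibility: uRu, uRv, vRu, vRv
Branch closes: r and ¬r both at u.
Every branch closes (one shown): valid in S5.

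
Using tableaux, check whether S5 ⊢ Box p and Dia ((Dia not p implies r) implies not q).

No, not valid

Tableau for the negation not (Box p and Dia ((Dia not p implies r) implies not q)):
1. not (Box p and Dia ((Dia not p implies r) implies not q)), w0
2. not Dia ((Dia not p implies r) implies not q), w0
3. not ((Dia not p implies r) implies not q), w0
4. Dia not p implies r, w0
5. q, w0
6. r, w0
Accessibility: w0Rw0
The negation has an open branch (countermodel exists).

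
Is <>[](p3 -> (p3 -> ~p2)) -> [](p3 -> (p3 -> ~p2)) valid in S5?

Tableau for the negation ~(<>[](p3 -> (p3 -> ~p2)) -> [](p3 -> (p3 -> ~p2))):
1. ~(<>[](p3 -> (p3 -> ~p2)) -> [](p3 -> (p3 -> ~p2))), w0
2. <>[](p3 -> (p3 -> ~p2)), w0
3. ~[](p3 -> (p3 -> ~p2)), w0
4. [](p3 -> (p3 -> ~p2)), w1
5. p3 -> (p3 -> ~p2), w0
6. p3 -> (p3 -> ~p2), w1
7. p3 -> ~p2, w0
8. p3 -> ~p2, w1
9. ~p2, w0
10. ~p2, w1
11. ~(p3 -> (p3 -> ~p2)), w2
12. p3, w2
13. ~(p3 -> ~p2), w2
14. p2, w2
15. p3 -> (p3 -> ~p2), w2
16. p3 -> ~p2, w2
17. ~p2, w2
Accessibility: w0Rw0, w0Rw1, w0Rw2, w1Rw0, w1Rw1, w1Rw2, w2Rw0, w2Rw1, w2Rw2
Branch closes: p2 and ~p2 both at w2.
All branches of the negation close; one closing branch shown above.

Yes, valid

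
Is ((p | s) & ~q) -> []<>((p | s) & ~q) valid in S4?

Tableau for the negation ~(((p | s) & ~q) -> []<>((p | s) & ~q)):
1. ~(((p | s) & ~q) -> []<>((p | s) & ~q)), w0
2. (p | s) & ~q, w0
3. ~[]<>((p | s) & ~q), w0
4. p | s, w0
5. ~q, w0
6. s, w0
7. ~<>((p | s) & ~q), w1
8. ~((p | s) & ~q), w1
9. q, w1
Accessibility: w0Rw0, w0Rw1, w1Rw1
The negation has an open branch (countermodel exists).

No, not valid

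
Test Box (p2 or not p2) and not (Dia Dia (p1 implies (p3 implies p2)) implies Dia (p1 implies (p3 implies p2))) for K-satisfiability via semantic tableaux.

Satisfiable

1. Box (p2 or not p2) and not (Dia Dia (p1 implies (p3 implies p2)) implies Dia (p1 implies (p3 implies p2))), 0
2. Box (p2 or not p2), 0   [and-rule on 1]
3. not (Dia Dia (p1 implies (p3 implies p2)) implies Dia (p1 implies (p3 implies p2))), 0   [and-rule on 1]
4. Dia Dia (p1 implies (p3 implies p2)), 0   [neg-implies-rule on 3]
5. not Dia (p1 implies (p3 implies p2)), 0   [neg-implies-rule on 3]
6. Dia (p1 implies (p3 implies p2)), 1   [Dia-rule on 4: fresh world 1, 0R1]
7. p2 or not p2, 1   [Box-rule on 2 via 0R1]
8. not (p1 implies (p3 implies p2)), 1   [neg-Dia-rule on 5 via 0R1]
9. p1, 1   [neg-implies-rule on 8]
10. not (p3 implies p2), 1   [neg-implies-rule on 8]
11. p3, 1   [neg-implies-rule on 10]
12. not p2, 1   [neg-implies-rule on 10]
13. p1 implies (p3 implies p2), 2   [Dia-rule on 6: fresh world 2, 1R2]
14. p3 implies p2, 2   [implies-rule on 13 (branches; this branch)]
15. p2, 2   [implies-rule on 14 (branches; this branch)]
Accessibility: 0R1, 1R2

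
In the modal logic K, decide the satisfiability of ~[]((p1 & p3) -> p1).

No, unsatisfiable

1. ~[]((p1 & p3) -> p1), 0
2. ~((p1 & p3) -> p1), 1
3. p1 & p3, 1
4. ~p1, 1
5. p1, 1
6. p3, 1
Accessibility: 0R1
Branch closes: p1 and ~p1 both at 1.
Every branch closes; the branch above is one of them.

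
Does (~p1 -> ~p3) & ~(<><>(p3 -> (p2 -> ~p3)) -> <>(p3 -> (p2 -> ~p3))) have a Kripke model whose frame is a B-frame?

1. (~p1 -> ~p3) & ~(<><>(p3 -> (p2 -> ~p3)) -> <>(p3 -> (p2 -> ~p3))), u
2. ~p1 -> ~p3, u
3. ~(<><>(p3 -> (p2 -> ~p3)) -> <>(p3 -> (p2 -> ~p3))), u
4. <><>(p3 -> (p2 -> ~p3)), u
5. ~<>(p3 -> (p2 -> ~p3)), u
6. ~(p3 -> (p2 -> ~p3)), u
7. p3, u
8. ~(p2 -> ~p3), u
9. p2, u
10. p1, u
11. <>(p3 -> (p2 -> ~p3)), v
12. ~(p3 -> (p2 -> ~p3)), v
13. p3, v
14. ~(p2 -> ~p3), v
15. p2, v
16. p3 -> (p2 -> ~p3), w
17. p2 -> ~p3, w
18. ~p3, w
Accessibility: uRu, uRv, vRu, vRv, vRw, wRv, wRw

Yes, satisfiable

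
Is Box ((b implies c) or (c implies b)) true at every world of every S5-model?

Tableau for the negation not Box ((b implies c) or (c implies b)):
1. not Box ((b implies c) or (c implies b)), 0
2. not ((b implies c) or (c implies b)), 1   [neg-Box-rule on 1: fresh world 1, 0R1]
3. not (b implies c), 1   [neg-or-rule on 2]
4. not (c implies b), 1   [neg-or-rule on 2]
5. b, 1   [neg-implies-rule on 3]
6. not c, 1   [neg-implies-rule on 3]
7. c, 1   [neg-implies-rule on 4]
8. not b, 1   [neg-implies-rule on 4]
Accessibility: 0R0, 0R1, 1R0, 1R1
Branch closes: c and not c both at 1.
Every branch of the negation's tableau closes; the branch above is one of them.

Valid in S5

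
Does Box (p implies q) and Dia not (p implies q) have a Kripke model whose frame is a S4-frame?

1. Box (p implies q) and Dia not (p implies q), u
2. Box (p implies q), u
3. Dia not (p implies q), u
4. p implies q, u
5. q, u
6. not (p implies q), v
7. p, v
8. not q, v
9. p implies q, v
10. q, v
Accessibility: uRu, uRv, vRv
Branch closes: q and not q both at v.
(One branch shown.) All branches close.

Unsatisfiable (every branch closes)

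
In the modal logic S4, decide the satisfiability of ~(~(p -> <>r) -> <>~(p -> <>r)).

1. ~(~(p -> <>r) -> <>~(p -> <>r)), u
2. ~(p -> <>r), u
3. ~<>~(p -> <>r), u
4. p, u
5. ~<>r, u
6. p -> <>r, u
7. ~r, u
8. <>r, u
9. r, v
10. p -> <>r, v
11. ~r, v
Accessibility: uRu, uRv, vRv
Branch closes: r and ~r both at v.
All branches of the tableau close; one closing branch shown above.

No, unsatisfiable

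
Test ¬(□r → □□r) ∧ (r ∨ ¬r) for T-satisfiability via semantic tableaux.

Satisfiable

1. ¬(□r → □□r) ∧ (r ∨ ¬r), u
2. ¬(□r → □□r), u
3. r ∨ ¬r, u
4. □r, u
5. ¬□□r, u
6. r, u
7. ¬□r, v
8. r, v
9. ¬r, w
Accessibility: uRu, uRv, vRv, vRw, wRw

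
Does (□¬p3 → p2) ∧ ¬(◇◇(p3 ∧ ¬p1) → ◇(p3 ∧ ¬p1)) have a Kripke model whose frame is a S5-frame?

Unsatisfiable (every branch closes)

1. (□¬p3 → p2) ∧ ¬(◇◇(p3 ∧ ¬p1) → ◇(p3 ∧ ¬p1)), u
2. □¬p3 → p2, u   [∧-rule on 1]
3. ¬(◇◇(p3 ∧ ¬p1) → ◇(p3 ∧ ¬p1)), u   [∧-rule on 1]
4. ◇◇(p3 ∧ ¬p1), u   [¬→-rule on 3]
5. ¬◇(p3 ∧ ¬p1), u   [¬→-rule on 3]
6. ¬(p3 ∧ ¬p1), u   [¬◇-rule on 5 via uRu]
7. ¬□¬p3, u   [→-rule on 2 (branches; this branch)]
8. p1, u   [¬∧-rule on 6 (branches; this branch)]
9. ◇(p3 ∧ ¬p1), v   [◇-rule on 4: fresh world v, uRv]
10. ¬(p3 ∧ ¬p1), v   [¬◇-rule on 5 via uRv]
11. p1, v   [¬∧-rule on 10 (branches; this branch)]
12. p3, w   [¬□-rule on 7: fresh world w, uRw]
13. ¬(p3 ∧ ¬p1), w   [¬◇-rule on 5 via uRw]
14. p1, w   [¬∧-rule on 13 (branches; this branch)]
15. p3 ∧ ¬p1, x   [◇-rule on 9: fresh world x, vRx]
16. p3, x   [∧-rule on 15]
17. ¬p1, x   [∧-rule on 15]
18. ¬(p3 ∧ ¬p1), x   [¬◇-rule on 5 via uRx]
19. p1, x   [¬∧-rule on 18 (branches; this branch)]
Accessibility: uRu, uRv, uRw, uRx, vRu, vRv, vRw, vRx, wRu, wRv, wRw, wRx, xRu, xRv, xRw, xRx
Branch closes: p1 and ¬p1 both at x.
(One branch shown.) All branches close.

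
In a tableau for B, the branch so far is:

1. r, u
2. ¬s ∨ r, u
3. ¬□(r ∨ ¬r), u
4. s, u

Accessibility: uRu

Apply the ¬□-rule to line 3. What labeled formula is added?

a fresh world v with uRv, and ¬(r ∨ ¬r) at v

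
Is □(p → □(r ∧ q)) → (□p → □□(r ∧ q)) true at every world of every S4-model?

Yes, valid

Tableau for the negation ¬(□(p → □(r ∧ q)) → (□p → □□(r ∧ q))):
1. ¬(□(p → □(r ∧ q)) → (□p → □□(r ∧ q))), 0
2. □(p → □(r ∧ q)), 0
3. ¬(□p → □□(r ∧ q)), 0
4. □p, 0
5. ¬□□(r ∧ q), 0
6. p → □(r ∧ q), 0
7. p, 0
8. □(r ∧ q), 0
9. r ∧ q, 0
10. r, 0
11. q, 0
12. ¬□(r ∧ q), 1
13. p → □(r ∧ q), 1
14. p, 1
15. r ∧ q, 1
16. r, 1
17. q, 1
18. □(r ∧ q), 1
19. ¬(r ∧ q), 2
20. p → □(r ∧ q), 2
21. p, 2
22. r ∧ q, 2
23. r, 2
24. q, 2
25. ¬q, 2
Accessibility: 0R0, 0R1, 0R2, 1R1, 1R2, 2R2
Branch closes: q and ¬q both at 2.
Every branch of the negation's tableau closes; the branch above is one of them.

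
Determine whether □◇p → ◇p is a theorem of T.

Tableau for the negation ¬(□◇p → ◇p):
1. ¬(□◇p → ◇p), 0
2. □◇p, 0
3. ¬◇p, 0
4. ◇p, 0
5. ¬p, 0
6. p, 1
7. ◇p, 1
8. ¬p, 1
Accessibility: 0R0, 0R1, 1R1
Branch closes: p and ¬p both at 1.
All branches of the negation close; one closing branch shown above.

Valid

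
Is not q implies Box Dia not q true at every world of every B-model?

Tableau for the negation not (not q implies Box Dia not q):
1. not (not q implies Box Dia not q), 0
2. not q, 0
3. not Box Dia not q, 0
4. not Dia not q, 1
5. q, 0
Accessibility: 0R0, 0R1, 1R0, 1R1
Branch closes: q and not q both at 0.
Every branch of the negation's tableau closes; the branch above is one of them.

Yes, valid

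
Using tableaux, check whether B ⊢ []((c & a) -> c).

Yes, valid

Tableau for the negation ~[]((c & a) -> c):
1. ~[]((c & a) -> c), 0
2. ~((c & a) -> c), 1
3. c & a, 1
4. ~c, 1
5. c, 1
6. a, 1
Accessibility: 0R0, 0R1, 1R0, 1R1
Branch closes: c and ~c both at 1.
Every branch of the negation's tableau closes; the branch above is one of them.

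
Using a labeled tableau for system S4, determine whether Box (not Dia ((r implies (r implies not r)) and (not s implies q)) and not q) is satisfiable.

Satisfiable (open branch found)

1. Box (not Dia ((r implies (r implies not r)) and (not s implies q)) and not q), u
2. not Dia ((r implies (r implies not r)) and (not s implies q)) and not q, u
3. not Dia ((r implies (r implies not r)) and (not s implies q)), u
4. not q, u
5. not ((r implies (r implies not r)) and (not s implies q)), u
6. not (not s implies q), u
7. not s, u
Accessibility: uRu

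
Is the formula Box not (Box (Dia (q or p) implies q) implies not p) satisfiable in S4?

Satisfiable (open branch found)

1. Box not (Box (Dia (q or p) implies q) implies not p), u
2. not (Box (Dia (q or p) implies q) implies not p), u
3. Box (Dia (q or p) implies q), u
4. p, u
5. Dia (q or p) implies q, u
6. q, u
Accessibility: uRu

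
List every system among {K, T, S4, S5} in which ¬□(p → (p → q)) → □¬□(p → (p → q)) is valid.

S4-tableau for the negation ¬(¬□(p → (p → q)) → □¬□(p → (p → q))):
1. ¬(¬□(p → (p → q)) → □¬□(p → (p → q))), w0
2. ¬□(p → (p → q)), w0
3. ¬□¬□(p → (p → q)), w0
4. ¬(p → (p → q)), w1
5. p, w1
6. ¬(p → q), w1
7. ¬q, w1
8. □(p → (p → q)), w2
9. p → (p → q), w2
10. p → q, w2
11. q, w2
Accessibility: w0Rw0, w0Rw1, w0Rw2, w1Rw1, w2Rw2
Complete open branch: countermodel on an S4-frame, so not valid in S4, nor in K, T (the same frame is also a K-frame and a T-frame).
S5-tableau for the negation ¬(¬□(p → (p → q)) → □¬□(p → (p → q))):
1. ¬(¬□(p → (p → q)) → □¬□(p → (p → q))), w0
2. ¬□(p → (p → q)), w0
3. ¬□¬□(p → (p → q)), w0
4. ¬(p → (p → q)), w1
5. p, w1
6. ¬(p → q), w1
7. ¬q, w1
8. □(p → (p → q)), w2
9. p → (p → q), w0
10. p → (p → q), w1
11. p → (p → q), w2
12. p → q, w0
13. p → q, w1
14. p → q, w2
15. q, w0
16. q, w1
Accessibility: w0Rw0, w0Rw1, w0Rw2, w1Rw0, w1Rw1, w1Rw2, w2Rw0, w2Rw1, w2Rw2
Branch closes: q and ¬q both at w1.
Every branch closes (one shown): valid in S5.

S5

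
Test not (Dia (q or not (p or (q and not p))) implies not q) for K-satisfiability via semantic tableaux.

1. not (Dia (q or not (p or (q and not p))) implies not q), 0
2. Dia (q or not (p or (q and not p))), 0
3. q, 0
4. q or not (p or (q and not p)), 1
5. not (p or (q and not p)), 1
6. not p, 1
7. not (q and not p), 1
8. not q, 1
Accessibility: 0R1

Satisfiable (open branch found)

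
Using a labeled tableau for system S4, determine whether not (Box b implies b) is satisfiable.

1. not (Box b implies b), w0
2. Box b, w0   [neg-implies-rule on 1]
3. not b, w0   [neg-implies-rule on 1]
4. b, w0   [Box-rule on 2 via w0Rw0]
Accessibility: w0Rw0
Branch closes: b and not b both at w0.
Every branch closes; the branch above is one of them.

Unsatisfiable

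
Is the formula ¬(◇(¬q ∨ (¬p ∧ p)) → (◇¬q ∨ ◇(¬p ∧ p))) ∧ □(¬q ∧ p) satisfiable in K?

Unsatisfiable

1. ¬(◇(¬q ∨ (¬p ∧ p)) → (◇¬q ∨ ◇(¬p ∧ p))) ∧ □(¬q ∧ p), 0
2. ¬(◇(¬q ∨ (¬p ∧ p)) → (◇¬q ∨ ◇(¬p ∧ p))), 0
3. □(¬q ∧ p), 0
4. ◇(¬q ∨ (¬p ∧ p)), 0
5. ¬(◇¬q ∨ ◇(¬p ∧ p)), 0
6. ¬◇¬q, 0
7. ¬◇(¬p ∧ p), 0
8. ¬q ∨ (¬p ∧ p), 1
9. ¬q ∧ p, 1
10. ¬q, 1
11. p, 1
12. q, 1
Accessibility: 0R1
Branch closes: q and ¬q both at 1.
All branches of the tableau close; one closing branch shown above.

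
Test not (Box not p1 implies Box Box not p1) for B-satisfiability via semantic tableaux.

Yes, satisfiable

1. not (Box not p1 implies Box Box not p1), 0
2. Box not p1, 0   [neg-implies-rule on 1]
3. not Box Box not p1, 0   [neg-implies-rule on 1]
4. not p1, 0   [Box-rule on 2 via 0R0]
5. not Box not p1, 1   [neg-Box-rule on 3: fresh world 1, 0R1]
6. not p1, 1   [Box-rule on 2 via 0R1]
7. p1, 2   [neg-Box-rule on 5: fresh world 2, 1R2]
Accessibility: 0R0, 0R1, 1R0, 1R1, 1R2, 2R1, 2R2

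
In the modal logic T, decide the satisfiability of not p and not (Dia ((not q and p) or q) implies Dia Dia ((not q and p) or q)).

No, unsatisfiable

1. not p and not (Dia ((not q and p) or q) implies Dia Dia ((not q and p) or q)), 0
2. not p, 0
3. not (Dia ((not q and p) or q) implies Dia Dia ((not q and p) or q)), 0
4. Dia ((not q and p) or q), 0
5. not Dia Dia ((not q and p) or q), 0
6. not Dia ((not q and p) or q), 0
7. not ((not q and p) or q), 0
8. not (not q and p), 0
9. not q, 0
10. (not q and p) or q, 1
11. not Dia ((not q and p) or q), 1
12. not ((not q and p) or q), 1
13. not (not q and p), 1
14. not q, 1
15. not q and p, 1
16. p, 1
17. not p, 1
Accessibility: 0R0, 0R1, 1R1
Branch closes: p and not p both at 1.
Every branch closes; the branch above is one of them.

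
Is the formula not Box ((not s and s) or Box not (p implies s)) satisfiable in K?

Satisfiable

1. not Box ((not s and s) or Box not (p implies s)), 0
2. not ((not s and s) or Box not (p implies s)), 1
3. not (not s and s), 1
4. not Box not (p implies s), 1
5. not s, 1
6. p implies s, 2
7. s, 2
Accessibility: 0R1, 1R2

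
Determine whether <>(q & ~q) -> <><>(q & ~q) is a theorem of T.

Tableau for the negation ~(<>(q & ~q) -> <><>(q & ~q)):
1. ~(<>(q & ~q) -> <><>(q & ~q)), 0
2. <>(q & ~q), 0   [~->-rule on 1]
3. ~<><>(q & ~q), 0   [~->-rule on 1]
4. ~<>(q & ~q), 0   [~<>-rule on 3 via 0R0]
5. ~(q & ~q), 0   [~<>-rule on 4 via 0R0]
6. q, 0   [~&-rule on 5 (branches; this branch)]
7. q & ~q, 1   [<>-rule on 2: fresh world 1, 0R1]
8. q, 1   [&-rule on 7]
9. ~q, 1   [&-rule on 7]
Accessibility: 0R0, 0R1, 1R1
Branch closes: q and ~q both at 1.
All branches of the negation close; one closing branch shown above.

Yes, valid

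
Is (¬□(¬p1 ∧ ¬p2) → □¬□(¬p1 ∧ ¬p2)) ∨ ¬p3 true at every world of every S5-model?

Tableau for the negation ¬((¬□(¬p1 ∧ ¬p2) → □¬□(¬p1 ∧ ¬p2)) ∨ ¬p3):
1. ¬((¬□(¬p1 ∧ ¬p2) → □¬□(¬p1 ∧ ¬p2)) ∨ ¬p3), w0
2. ¬(¬□(¬p1 ∧ ¬p2) → □¬□(¬p1 ∧ ¬p2)), w0   [¬∨-rule on 1]
3. p3, w0   [¬∨-rule on 1]
4. ¬□(¬p1 ∧ ¬p2), w0   [¬→-rule on 2]
5. ¬□¬□(¬p1 ∧ ¬p2), w0   [¬→-rule on 2]
6. ¬(¬p1 ∧ ¬p2), w1   [¬□-rule on 4: fresh world w1, w0Rw1]
7. p2, w1   [¬∧-rule on 6 (branches; this branch)]
8. □(¬p1 ∧ ¬p2), w2   [¬□-rule on 5: fresh world w2, w0Rw2]
9. ¬p1 ∧ ¬p2, w0   [□-rule on 8 via w2Rw0]
10. ¬p1, w0   [∧-rule on 9]
11. ¬p2, w0   [∧-rule on 9]
12. ¬p1 ∧ ¬p2, w1   [□-rule on 8 via w2Rw1]
13. ¬p1, w1   [∧-rule on 12]
14. ¬p2, w1   [∧-rule on 12]
Accessibility: w0Rw0, w0Rw1, w0Rw2, w1Rw0, w1Rw1, w1Rw2, w2Rw0, w2Rw1, w2Rw2
Branch closes: p2 and ¬p2 both at w1.
All branches of the negation close; one closing branch shown above.

Yes, valid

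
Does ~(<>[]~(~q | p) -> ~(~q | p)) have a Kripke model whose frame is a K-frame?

1. ~(<>[]~(~q | p) -> ~(~q | p)), u
2. <>[]~(~q | p), u   [~->-rule on 1]
3. ~q | p, u   [~->-rule on 1]
4. p, u   [|-rule on 3 (branches; this branch)]
5. []~(~q | p), v   [<>-rule on 2: fresh world v, uRv]
Accessibility: uRv

Satisfiable (open branch found)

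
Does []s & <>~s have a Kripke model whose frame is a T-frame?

Unsatisfiable (every branch closes)

1. []s & <>~s, 0
2. []s, 0
3. <>~s, 0
4. s, 0
5. ~s, 1
6. s, 1
Accessibility: 0R0, 0R1, 1R1
Branch closes: s and ~s both at 1.
(One branch shown.) All branches close.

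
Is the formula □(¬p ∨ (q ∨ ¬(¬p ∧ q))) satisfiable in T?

Satisfiable

1. □(¬p ∨ (q ∨ ¬(¬p ∧ q))), 0
2. ¬p ∨ (q ∨ ¬(¬p ∧ q)), 0
3. q ∨ ¬(¬p ∧ q), 0
4. ¬(¬p ∧ q), 0
5. ¬q, 0
Accessibility: 0R0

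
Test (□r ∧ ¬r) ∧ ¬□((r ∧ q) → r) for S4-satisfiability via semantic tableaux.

1. (□r ∧ ¬r) ∧ ¬□((r ∧ q) → r), w0
2. □r ∧ ¬r, w0
3. ¬□((r ∧ q) → r), w0
4. □r, w0
5. ¬r, w0
6. r, w0
Accessibility: w0Rw0
Branch closes: r and ¬r both at w0.
(One branch shown.) All branches close.

Unsatisfiable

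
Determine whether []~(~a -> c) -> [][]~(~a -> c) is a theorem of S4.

Yes, valid

Tableau for the negation ~([]~(~a -> c) -> [][]~(~a -> c)):
1. ~([]~(~a -> c) -> [][]~(~a -> c)), u
2. []~(~a -> c), u
3. ~[][]~(~a -> c), u
4. ~(~a -> c), u
5. ~a, u
6. ~c, u
7. ~[]~(~a -> c), v
8. ~(~a -> c), v
9. ~a, v
10. ~c, v
11. ~a -> c, w
12. ~(~a -> c), w
13. ~a, w
14. ~c, w
15. c, w
Accessibility: uRu, uRv, uRw, vRv, vRw, wRw
Branch closes: c and ~c both at w.
Every branch of the negation's tableau closes; the branch above is one of them.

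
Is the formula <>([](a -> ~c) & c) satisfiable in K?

Yes, satisfiable

1. <>([](a -> ~c) & c), w0
2. [](a -> ~c) & c, w1
3. [](a -> ~c), w1
4. c, w1
Accessibility: w0Rw1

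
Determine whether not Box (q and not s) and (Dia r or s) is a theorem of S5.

Not valid

Tableau for the negation not (not Box (q and not s) and (Dia r or s)):
1. not (not Box (q and not s) and (Dia r or s)), 0
2. not (Dia r or s), 0
3. not Dia r, 0
4. not s, 0
5. not r, 0
Accessibility: 0R0
The negation has an open branch (countermodel exists).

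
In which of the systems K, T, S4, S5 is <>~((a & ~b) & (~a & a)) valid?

T, S4, S5

T-tableau for the negation ~<>~((a & ~b) & (~a & a)):
1. ~<>~((a & ~b) & (~a & a)), 0
2. (a & ~b) & (~a & a), 0
3. a & ~b, 0
4. ~a & a, 0
5. a, 0
6. ~b, 0
7. ~a, 0
Accessibility: 0R0
Branch closes: a and ~a both at 0.
Every branch closes (one shown): valid in T, hence also in S4, S5 (every theorem of T is a theorem of S4 and S5).
K-tableau for the negation ~<>~((a & ~b) & (~a & a)):
1. ~<>~((a & ~b) & (~a & a)), 0
Complete open branch: countermodel on a K-frame, so not valid in K.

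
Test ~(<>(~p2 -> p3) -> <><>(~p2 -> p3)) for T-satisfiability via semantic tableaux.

No, unsatisfiable

1. ~(<>(~p2 -> p3) -> <><>(~p2 -> p3)), u
2. <>(~p2 -> p3), u   [~->-rule on 1]
3. ~<><>(~p2 -> p3), u   [~->-rule on 1]
4. ~<>(~p2 -> p3), u   [~<>-rule on 3 via uRu]
5. ~(~p2 -> p3), u   [~<>-rule on 4 via uRu]
6. ~p2, u   [~->-rule on 5]
7. ~p3, u   [~->-rule on 5]
8. ~p2 -> p3, v   [<>-rule on 2: fresh world v, uRv]
9. ~<>(~p2 -> p3), v   [~<>-rule on 3 via uRv]
10. ~(~p2 -> p3), v   [~<>-rule on 4 via uRv]
11. ~p2, v   [~->-rule on 10]
12. ~p3, v   [~->-rule on 10]
13. p3, v   [->-rule on 8 (branches; this branch)]
Accessibility: uRu, uRv, vRv
Branch closes: p3 and ~p3 both at v.
(One branch shown.) All branches close.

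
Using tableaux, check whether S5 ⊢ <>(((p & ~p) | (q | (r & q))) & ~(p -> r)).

Not valid

Tableau for the negation ~<>(((p & ~p) | (q | (r & q))) & ~(p -> r)):
1. ~<>(((p & ~p) | (q | (r & q))) & ~(p -> r)), u
2. ~(((p & ~p) | (q | (r & q))) & ~(p -> r)), u   [~<>-rule on 1 via uRu]
3. p -> r, u   [~&-rule on 2 (branches; this branch)]
4. r, u   [->-rule on 3 (branches; this branch)]
Accessibility: uRu
The negation has an open branch (countermodel exists).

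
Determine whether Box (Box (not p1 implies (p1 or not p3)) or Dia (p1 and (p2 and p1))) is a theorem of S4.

Tableau for the negation not Box (Box (not p1 implies (p1 or not p3)) or Dia (p1 and (p2 and p1))):
1. not Box (Box (not p1 implies (p1 or not p3)) or Dia (p1 and (p2 and p1))), 0
2. not (Box (not p1 implies (p1 or not p3)) or Dia (p1 and (p2 and p1))), 1
3. not Box (not p1 implies (p1 or not p3)), 1
4. not Dia (p1 and (p2 and p1)), 1
5. not (p1 and (p2 and p1)), 1
6. not (p2 and p1), 1
7. not p1, 1
8. not (not p1 implies (p1 or not p3)), 2
9. not p1, 2
10. not (p1 or not p3), 2
11. p3, 2
12. not (p1 and (p2 and p1)), 2
13. not (p2 and p1), 2
Accessibility: 0R0, 0R1, 0R2, 1R1, 1R2, 2R2
The negation has an open branch (countermodel exists).

Not valid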